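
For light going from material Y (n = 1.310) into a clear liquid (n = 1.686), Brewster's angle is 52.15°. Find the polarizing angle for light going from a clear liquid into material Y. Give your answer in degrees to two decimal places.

The two Brewster angles are complementary: θ_B' = 90° − θ_B = 90° − 52.15° = 37.85°.

θ_B' ≈ 37.85°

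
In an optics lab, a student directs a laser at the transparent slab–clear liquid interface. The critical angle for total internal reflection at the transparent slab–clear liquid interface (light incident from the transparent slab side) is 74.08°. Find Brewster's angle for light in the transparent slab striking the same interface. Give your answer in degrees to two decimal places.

sin θ_c = n₂/n₁, so n₂/n₁ = sin 74.08° = 0.9616.
Brewster: tan θ_B = n₂/n₁ = 0.9616.
θ_B = arctan(0.9616) = 43.88°.

θ_B ≈ 43.88°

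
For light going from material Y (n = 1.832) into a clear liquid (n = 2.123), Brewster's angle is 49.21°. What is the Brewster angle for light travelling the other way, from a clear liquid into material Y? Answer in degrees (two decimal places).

θ_B' ≈ 40.79°

The two Brewster angles are complementary: θ_B' = 90° − θ_B = 90° − 49.21° = 40.79°.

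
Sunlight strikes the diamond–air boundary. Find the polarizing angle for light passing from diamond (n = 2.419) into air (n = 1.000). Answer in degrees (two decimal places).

The reflected p-component vanishes when tan θ_B = n₂/n₁.
Brewster's condition: tan θ_B = n₂/n₁ = 1.000/2.419 = 0.4134.
So θ_B = arctan 0.4134 = 22.46°.

θ_B ≈ 22.46°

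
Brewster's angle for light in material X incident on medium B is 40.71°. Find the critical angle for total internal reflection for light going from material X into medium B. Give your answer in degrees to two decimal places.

n₂/n₁ = tan 40.71° = 0.8604; the critical angle satisfies sin θ_c = n₂/n₁.
θ_c = arcsin(0.8604) = 59.37°.

θ_c ≈ 59.37°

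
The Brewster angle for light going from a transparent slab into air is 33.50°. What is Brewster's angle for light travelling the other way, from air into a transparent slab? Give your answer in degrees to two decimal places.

tan θ_B' = n₁/n₂ = 1/tan θ_B, so θ_B' = 90° − θ_B.
θ_B' = 90° − 33.50° = 56.50°.

θ_B' ≈ 56.50°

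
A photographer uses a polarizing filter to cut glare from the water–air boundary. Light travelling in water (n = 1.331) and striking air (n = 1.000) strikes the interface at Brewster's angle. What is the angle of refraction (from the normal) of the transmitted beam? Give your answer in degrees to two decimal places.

tan θ_B = n₂/n₁ = 1.000/1.331 = 0.7513, so θ_B = 36.92°.
The refracted ray is perpendicular to the reflected ray, so θ_t = 90° − θ_B = 53.08°.

θ_t ≈ 53.08°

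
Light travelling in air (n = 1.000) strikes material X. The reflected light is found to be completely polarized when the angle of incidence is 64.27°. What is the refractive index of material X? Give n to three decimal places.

n ≈ 2.075

Brewster's law: tan θ_B = n₂/n₁ (light incident in air, refracted into material X).
n₂ = n₁ tan θ_B = 1.000 × tan 64.27° = 2.075.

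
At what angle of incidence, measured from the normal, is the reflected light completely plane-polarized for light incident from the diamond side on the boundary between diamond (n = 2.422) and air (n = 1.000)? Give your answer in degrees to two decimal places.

tan θ_B = n₂/n₁ = 1.000/2.422 = 0.4129. Taking the arctangent, θ_B = 22.43°.

θ_B ≈ 22.43°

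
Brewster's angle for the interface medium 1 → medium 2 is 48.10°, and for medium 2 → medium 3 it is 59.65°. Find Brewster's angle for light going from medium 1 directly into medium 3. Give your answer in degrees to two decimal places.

n₂/n₁ = tan 48.10° = 1.1145 and n₃/n₂ = tan 59.65° = 1.7079.
Multiplying, n₃/n₁ = 1.1145 × 1.7079 = 1.9035, and θ_B(1→3) = arctan 1.9035 = 62.28°.

θ_B ≈ 62.28°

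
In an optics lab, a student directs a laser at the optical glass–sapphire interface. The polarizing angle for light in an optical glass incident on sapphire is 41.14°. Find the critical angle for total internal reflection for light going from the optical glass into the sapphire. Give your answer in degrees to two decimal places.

θ_c ≈ 60.88°

n₂/n₁ = tan 41.14° = 0.8736; the critical angle satisfies sin θ_c = n₂/n₁.
θ_c = arcsin(0.8736) = 60.88°.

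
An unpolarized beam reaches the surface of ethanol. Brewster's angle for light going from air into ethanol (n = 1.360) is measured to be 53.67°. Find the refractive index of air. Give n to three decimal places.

Brewster's law: tan θ_B = n₂/n₁ (light incident in air, refracted into ethanol).
n₁ = n₂ / tan θ_B = 1.360 / tan 53.67° = 1.000.

n ≈ 1.000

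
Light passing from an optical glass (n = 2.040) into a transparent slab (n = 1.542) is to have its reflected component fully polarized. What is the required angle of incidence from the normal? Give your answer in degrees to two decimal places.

Brewster's condition: tan θ_B = n₂/n₁ = 1.542/2.040 = 0.7559.
θ_B = arctan(0.7559) = 37.08°.

θ_B ≈ 37.08°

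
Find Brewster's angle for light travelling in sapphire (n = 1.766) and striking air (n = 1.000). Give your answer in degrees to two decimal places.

θ_B ≈ 29.52°

Brewster's condition: tan θ_B = n₂/n₁ = 1.000/1.766 = 0.5663.
θ_B = arctan(0.5663) = 29.52°.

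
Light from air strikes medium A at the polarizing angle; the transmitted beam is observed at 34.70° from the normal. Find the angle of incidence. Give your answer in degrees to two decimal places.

Brewster's condition makes the reflected and refracted beams perpendicular: θ_B + θ_t = 90°.
So θ_B = 90° − θ_t = 90° − 34.70° = 55.30°.

θ_B ≈ 55.30°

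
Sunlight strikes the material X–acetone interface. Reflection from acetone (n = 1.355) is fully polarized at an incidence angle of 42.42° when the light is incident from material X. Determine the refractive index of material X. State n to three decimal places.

Brewster's law: tan θ_B = n₂/n₁ (light incident in material X, refracted into acetone).
n₁ = n₂ / tan θ_B = 1.355 / tan 42.42° = 1.483.

n ≈ 1.483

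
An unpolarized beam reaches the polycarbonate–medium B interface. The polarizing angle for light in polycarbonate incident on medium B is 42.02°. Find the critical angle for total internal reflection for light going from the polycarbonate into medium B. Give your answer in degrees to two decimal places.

θ_c ≈ 64.29°

From Brewster, n₂/n₁ = tan θ_B = tan 42.02° = 0.9010.
Then sin θ_c = n₂/n₁ = 0.9010, so θ_c = arcsin 0.9010 = 64.29°.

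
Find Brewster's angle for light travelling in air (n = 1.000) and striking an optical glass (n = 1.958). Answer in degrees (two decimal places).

θ_B ≈ 62.95°

At Brewster's angle the reflected and refracted rays are perpendicular, which with Snell's law gives tan θ_B = n₂/n₁.
tan θ_B = n₂/n₁ = 1.958/1.000 = 1.9580.
So θ_B = arctan 1.9580 = 62.95°.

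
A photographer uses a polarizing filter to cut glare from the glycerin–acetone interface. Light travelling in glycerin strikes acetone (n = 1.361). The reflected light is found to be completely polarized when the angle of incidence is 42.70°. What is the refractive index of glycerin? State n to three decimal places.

Brewster's law: tan θ_B = n₂/n₁ (light incident in glycerin, refracted into acetone).
n₁ = n₂ / tan θ_B = 1.361 / tan 42.70° = 1.475.

n ≈ 1.475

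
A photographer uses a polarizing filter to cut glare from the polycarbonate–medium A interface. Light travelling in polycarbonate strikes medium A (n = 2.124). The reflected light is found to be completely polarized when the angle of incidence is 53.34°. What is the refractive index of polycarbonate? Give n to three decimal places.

Full polarization of the reflected beam means tan θ_B = n₂/n₁, where n₁ is the incident medium (polycarbonate).
n₁ = n₂ / tan θ_B = 2.124 / tan 53.34° = 1.581.

n ≈ 1.581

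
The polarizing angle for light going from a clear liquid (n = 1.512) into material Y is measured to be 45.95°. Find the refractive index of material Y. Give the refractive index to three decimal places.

Full polarization of the reflected beam means tan θ_B = n₂/n₁, where n₁ is the incident medium (a clear liquid).
n₂ = n₁ tan θ_B = 1.512 × tan 45.95° = 1.563.

n ≈ 1.563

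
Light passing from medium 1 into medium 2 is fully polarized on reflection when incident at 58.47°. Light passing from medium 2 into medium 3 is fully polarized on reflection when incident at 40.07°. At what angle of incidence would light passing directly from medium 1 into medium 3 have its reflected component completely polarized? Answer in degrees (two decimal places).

θ_B ≈ 53.89°

Each Brewster angle gives a ratio: n₂/n₁ = tan 58.47° = 1.6299, n₃/n₂ = tan 40.07° = 0.8412.
Multiplying, n₃/n₁ = 1.6299 × 0.8412 = 1.3711, and θ_B(1→3) = arctan 1.3711 = 53.89°.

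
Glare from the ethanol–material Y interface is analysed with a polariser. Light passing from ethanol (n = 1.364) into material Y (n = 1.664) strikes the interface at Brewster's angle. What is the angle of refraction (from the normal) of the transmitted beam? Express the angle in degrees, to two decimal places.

First find Brewster's angle: tan θ_B = 1.664/1.364 = 1.2199, giving θ_B = 50.66°.
The refracted ray is perpendicular to the reflected ray, so θ_t = 90° − θ_B = 39.34°.

θ_t ≈ 39.34°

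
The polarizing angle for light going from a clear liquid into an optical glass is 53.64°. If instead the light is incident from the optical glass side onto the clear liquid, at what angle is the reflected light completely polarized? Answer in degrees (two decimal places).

The two Brewster angles are complementary: θ_B' = 90° − θ_B = 90° − 53.64° = 36.36°.

θ_B' ≈ 36.36°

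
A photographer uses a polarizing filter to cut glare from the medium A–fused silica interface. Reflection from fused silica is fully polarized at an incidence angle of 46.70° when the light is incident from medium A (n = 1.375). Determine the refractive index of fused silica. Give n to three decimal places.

n ≈ 1.459

Brewster's law: tan θ_B = n₂/n₁ (light incident in medium A, refracted into fused silica).
n₂ = n₁ tan θ_B = 1.375 × tan 46.70° = 1.459.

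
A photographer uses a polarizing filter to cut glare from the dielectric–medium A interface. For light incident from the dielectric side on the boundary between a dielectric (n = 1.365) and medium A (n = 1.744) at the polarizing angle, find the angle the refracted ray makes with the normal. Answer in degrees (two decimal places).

First find Brewster's angle: tan θ_B = 1.744/1.365 = 1.2777, giving θ_B = 51.95°.
At Brewster's angle the reflected and refracted rays are perpendicular, so θ_t = 90° − θ_B = 90° − 51.95° = 38.05°.

θ_t ≈ 38.05°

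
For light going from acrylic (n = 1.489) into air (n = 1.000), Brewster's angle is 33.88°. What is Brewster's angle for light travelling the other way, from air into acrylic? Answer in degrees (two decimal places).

θ_B' ≈ 56.12°

tan θ_B' = n₁/n₂ = 1/tan θ_B, so θ_B' = 90° − θ_B.
θ_B' = 90° − 33.88° = 56.12°.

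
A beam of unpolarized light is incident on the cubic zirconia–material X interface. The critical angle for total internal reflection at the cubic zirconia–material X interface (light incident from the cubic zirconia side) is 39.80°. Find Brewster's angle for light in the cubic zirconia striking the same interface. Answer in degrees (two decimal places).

sin θ_c = n₂/n₁, so n₂/n₁ = sin 39.80° = 0.6401.
Brewster: tan θ_B = n₂/n₁ = 0.6401.
θ_B = arctan(0.6401) = 32.62°.

θ_B ≈ 32.62°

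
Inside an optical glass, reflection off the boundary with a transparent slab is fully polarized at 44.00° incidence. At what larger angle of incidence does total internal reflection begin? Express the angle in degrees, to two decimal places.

θ_c ≈ 74.95°

tan θ_B = n₂/n₁ = tan 44.00° = 0.9657.
Total internal reflection: sin θ_c = n₂/n₁ = 0.9657.
θ_c = arcsin(0.9657) = 74.95°.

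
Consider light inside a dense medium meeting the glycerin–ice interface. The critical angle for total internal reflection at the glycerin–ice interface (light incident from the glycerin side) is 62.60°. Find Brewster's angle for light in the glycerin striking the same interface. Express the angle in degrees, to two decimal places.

n₂/n₁ = sin θ_c = sin 62.60° = 0.8878.
tan θ_B equals the same ratio, so θ_B = arctan(0.8878) = 41.60°.

θ_B ≈ 41.60°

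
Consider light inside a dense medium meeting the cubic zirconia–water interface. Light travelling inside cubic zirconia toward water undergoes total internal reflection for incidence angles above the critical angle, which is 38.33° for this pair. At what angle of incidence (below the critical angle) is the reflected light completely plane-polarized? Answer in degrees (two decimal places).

θ_B ≈ 31.81°

n₂/n₁ = sin θ_c = sin 38.33° = 0.6202.
tan θ_B equals the same ratio, so θ_B = arctan(0.6202) = 31.81°.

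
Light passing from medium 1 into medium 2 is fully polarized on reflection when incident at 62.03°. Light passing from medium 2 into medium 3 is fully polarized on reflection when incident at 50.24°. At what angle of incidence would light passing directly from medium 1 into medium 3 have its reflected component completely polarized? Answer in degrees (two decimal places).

Each Brewster angle gives a ratio: n₂/n₁ = tan 62.03° = 1.8831, n₃/n₂ = tan 50.24° = 1.2019.
Multiplying, n₃/n₁ = 1.8831 × 1.2019 = 2.2634, and θ_B(1→3) = arctan 2.2634 = 66.16°.

θ_B ≈ 66.16°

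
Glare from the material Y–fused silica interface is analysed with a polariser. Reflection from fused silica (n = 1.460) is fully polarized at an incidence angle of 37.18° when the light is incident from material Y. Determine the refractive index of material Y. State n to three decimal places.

n ≈ 1.925

At the polarizing angle, tan θ_B = n₂/n₁ with n₁ on the incident side (material Y) and n₂ on the transmitted side (fused silica).
n₁ = n₂ / tan θ_B = 1.460 / tan 37.18° = 1.925.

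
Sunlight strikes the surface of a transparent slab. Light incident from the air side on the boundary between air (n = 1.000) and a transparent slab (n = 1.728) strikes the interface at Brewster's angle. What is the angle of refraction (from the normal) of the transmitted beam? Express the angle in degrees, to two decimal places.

θ_t ≈ 30.06°

θ_B = arctan(n₂/n₁) = arctan(1.728/1.000) = 59.94°.
The refracted ray is perpendicular to the reflected ray, so θ_t = 90° − θ_B = 30.06°.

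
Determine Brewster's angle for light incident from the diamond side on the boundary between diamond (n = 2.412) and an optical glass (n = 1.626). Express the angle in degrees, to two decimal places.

Here n₂/n₁ = 1.626/2.412 = 0.6741, and Brewster's law gives tan θ_B = n₂/n₁.
θ_B = arctan(0.6741) = 33.99°.

θ_B ≈ 33.99°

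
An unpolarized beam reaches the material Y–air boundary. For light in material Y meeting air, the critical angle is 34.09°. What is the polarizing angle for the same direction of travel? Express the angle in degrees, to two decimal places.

At the critical angle sin θ_c = n₂/n₁, giving n₂/n₁ = sin 34.09° = 0.5605.
Then tan θ_B = n₂/n₁ = 0.5605, so θ_B = arctan 0.5605 = 29.27°.

θ_B ≈ 29.27°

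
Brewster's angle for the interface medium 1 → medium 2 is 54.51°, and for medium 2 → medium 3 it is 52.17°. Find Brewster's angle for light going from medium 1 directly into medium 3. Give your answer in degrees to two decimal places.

θ_B ≈ 61.03°

Each Brewster angle gives a ratio: n₂/n₁ = tan 54.51° = 1.4025, n₃/n₂ = tan 52.17° = 1.2878.
So n₃/n₁ = (n₂/n₁)(n₃/n₂) = 1.4025 × 1.2878 = 1.8061.
θ_B(1→3) = arctan(1.8061) = 61.03°.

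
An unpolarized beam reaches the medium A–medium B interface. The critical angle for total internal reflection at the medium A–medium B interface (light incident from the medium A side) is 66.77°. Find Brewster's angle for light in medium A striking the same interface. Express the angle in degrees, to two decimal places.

θ_B ≈ 42.58°

n₂/n₁ = sin θ_c = sin 66.77° = 0.9189.
tan θ_B equals the same ratio, so θ_B = arctan(0.9189) = 42.58°.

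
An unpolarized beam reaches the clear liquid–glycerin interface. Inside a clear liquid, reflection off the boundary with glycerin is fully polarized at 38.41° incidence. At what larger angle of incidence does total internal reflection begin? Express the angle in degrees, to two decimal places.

θ_c ≈ 52.45°

n₂/n₁ = tan 38.41° = 0.7929; the critical angle satisfies sin θ_c = n₂/n₁.
θ_c = arcsin(0.7929) = 52.45°.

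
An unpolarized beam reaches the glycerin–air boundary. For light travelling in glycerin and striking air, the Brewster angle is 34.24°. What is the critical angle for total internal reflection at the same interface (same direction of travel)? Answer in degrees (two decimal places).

tan θ_B = n₂/n₁ = tan 34.24° = 0.6806.
Total internal reflection: sin θ_c = n₂/n₁ = 0.6806.
θ_c = arcsin(0.6806) = 42.89°.

θ_c ≈ 42.89°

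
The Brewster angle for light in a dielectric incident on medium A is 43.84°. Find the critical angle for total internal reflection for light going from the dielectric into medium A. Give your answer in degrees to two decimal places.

From Brewster, n₂/n₁ = tan θ_B = tan 43.84° = 0.9603.
Then sin θ_c = n₂/n₁ = 0.9603, so θ_c = arcsin 0.9603 = 73.80°.

θ_c ≈ 73.80°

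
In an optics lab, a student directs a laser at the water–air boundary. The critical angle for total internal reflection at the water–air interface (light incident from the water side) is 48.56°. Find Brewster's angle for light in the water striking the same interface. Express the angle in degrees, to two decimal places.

θ_B ≈ 36.86°

sin θ_c = n₂/n₁, so n₂/n₁ = sin 48.56° = 0.7496.
Brewster: tan θ_B = n₂/n₁ = 0.7496.
θ_B = arctan(0.7496) = 36.86°.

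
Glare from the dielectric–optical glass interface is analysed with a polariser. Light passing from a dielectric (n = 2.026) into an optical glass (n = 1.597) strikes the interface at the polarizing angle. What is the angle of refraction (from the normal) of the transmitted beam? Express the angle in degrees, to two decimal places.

θ_t ≈ 51.75°

First find Brewster's angle: tan θ_B = 1.597/2.026 = 0.7883, giving θ_B = 38.25°.
At Brewster's angle the reflected and refracted rays are perpendicular, so θ_t = 90° − θ_B = 90° − 38.25° = 51.75°.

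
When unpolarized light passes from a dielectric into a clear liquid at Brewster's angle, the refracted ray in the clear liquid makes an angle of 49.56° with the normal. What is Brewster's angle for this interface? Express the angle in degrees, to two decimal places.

Brewster's condition makes the reflected and refracted beams perpendicular: θ_B + θ_t = 90°.
θ_B = 90° − 49.56° = 40.44°.

θ_B ≈ 40.44°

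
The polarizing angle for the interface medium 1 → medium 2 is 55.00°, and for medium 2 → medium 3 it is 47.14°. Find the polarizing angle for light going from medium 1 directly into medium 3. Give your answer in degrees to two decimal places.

tan θ_B(1→2) = n₂/n₁ = tan 55.00° = 1.4281.
tan θ_B(2→3) = n₃/n₂ = tan 47.14° = 1.0776.
So n₃/n₁ = (n₂/n₁)(n₃/n₂) = 1.4281 × 1.0776 = 1.5390.
θ_B(1→3) = arctan(1.5390) = 56.99°.

θ_B ≈ 56.99°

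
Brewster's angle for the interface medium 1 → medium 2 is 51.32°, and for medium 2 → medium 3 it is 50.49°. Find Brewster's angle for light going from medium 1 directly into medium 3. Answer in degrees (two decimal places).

θ_B ≈ 56.57°

Each Brewster angle gives a ratio: n₂/n₁ = tan 51.32° = 1.2491, n₃/n₂ = tan 50.49° = 1.2127.
n₃/n₁ = 1.5147. Then tan θ_B(1→3) = n₃/n₁, so θ_B(1→3) = arctan(1.5147) = 56.57°.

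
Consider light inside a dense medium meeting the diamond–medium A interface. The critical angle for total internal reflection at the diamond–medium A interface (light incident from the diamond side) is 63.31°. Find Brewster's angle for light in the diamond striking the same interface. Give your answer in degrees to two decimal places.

θ_B ≈ 41.78°

n₂/n₁ = sin θ_c = sin 63.31° = 0.8934.
tan θ_B equals the same ratio, so θ_B = arctan(0.8934) = 41.78°.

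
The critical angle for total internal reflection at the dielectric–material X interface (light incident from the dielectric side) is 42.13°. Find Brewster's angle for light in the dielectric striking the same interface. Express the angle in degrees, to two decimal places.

At the critical angle sin θ_c = n₂/n₁, giving n₂/n₁ = sin 42.13° = 0.6708.
Then tan θ_B = n₂/n₁ = 0.6708, so θ_B = arctan 0.6708 = 33.85°.

θ_B ≈ 33.85°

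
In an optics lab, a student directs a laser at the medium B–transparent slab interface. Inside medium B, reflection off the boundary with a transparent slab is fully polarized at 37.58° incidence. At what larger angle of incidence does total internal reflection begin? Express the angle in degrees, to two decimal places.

n₂/n₁ = tan 37.58° = 0.7695; the critical angle satisfies sin θ_c = n₂/n₁.
θ_c = arcsin(0.7695) = 50.31°.

θ_c ≈ 50.31°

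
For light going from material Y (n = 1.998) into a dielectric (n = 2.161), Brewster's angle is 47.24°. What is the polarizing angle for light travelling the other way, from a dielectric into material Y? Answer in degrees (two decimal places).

θ_B' ≈ 42.76°

tan θ_B' = n₁/n₂ = 1/tan θ_B, so θ_B' = 90° − θ_B.
θ_B' = 90° − 47.24° = 42.76°.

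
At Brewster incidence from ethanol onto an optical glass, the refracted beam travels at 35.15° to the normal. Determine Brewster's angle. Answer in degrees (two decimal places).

At Brewster's angle the reflected and refracted rays are perpendicular, so θ_B + θ_t = 90°.
So θ_B = 90° − θ_t = 90° − 35.15° = 54.85°.

θ_B ≈ 54.85°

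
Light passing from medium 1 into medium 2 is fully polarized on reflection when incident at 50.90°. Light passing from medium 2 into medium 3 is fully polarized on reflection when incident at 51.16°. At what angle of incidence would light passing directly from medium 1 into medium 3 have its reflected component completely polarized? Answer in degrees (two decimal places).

n₂/n₁ = tan 50.90° = 1.2305 and n₃/n₂ = tan 51.16° = 1.2420.
n₃/n₁ = 1.5282. Then tan θ_B(1→3) = n₃/n₁, so θ_B(1→3) = arctan(1.5282) = 56.80°.

θ_B ≈ 56.80°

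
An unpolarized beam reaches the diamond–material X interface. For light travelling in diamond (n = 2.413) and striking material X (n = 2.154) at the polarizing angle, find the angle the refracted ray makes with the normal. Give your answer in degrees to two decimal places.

First find Brewster's angle: tan θ_B = 2.154/2.413 = 0.8927, giving θ_B = 41.75°.
Since θ_B + θ_t = 90° at Brewster incidence, θ_t = 90° − 41.75° = 48.25°.

θ_t ≈ 48.25°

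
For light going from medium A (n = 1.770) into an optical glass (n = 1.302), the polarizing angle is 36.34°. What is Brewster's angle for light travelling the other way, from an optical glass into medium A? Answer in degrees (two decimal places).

tan θ_B' = n₁/n₂ = 1/tan θ_B, so θ_B' = 90° − θ_B.
θ_B' = 90° − 36.34° = 53.66°.

θ_B' ≈ 53.66°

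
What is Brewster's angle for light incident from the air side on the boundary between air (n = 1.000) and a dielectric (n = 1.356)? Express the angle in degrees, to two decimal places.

Here n₂/n₁ = 1.356/1.000 = 1.3560, and Brewster's law gives tan θ_B = n₂/n₁.
So θ_B = arctan 1.3560 = 53.59°.

θ_B ≈ 53.59°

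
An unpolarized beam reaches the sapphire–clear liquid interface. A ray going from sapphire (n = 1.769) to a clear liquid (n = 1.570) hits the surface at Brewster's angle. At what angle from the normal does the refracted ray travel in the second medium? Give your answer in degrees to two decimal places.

θ_t ≈ 48.41°

First find Brewster's angle: tan θ_B = 1.570/1.769 = 0.8875, giving θ_B = 41.59°.
Since θ_B + θ_t = 90° at Brewster incidence, θ_t = 90° − 41.59° = 48.41°.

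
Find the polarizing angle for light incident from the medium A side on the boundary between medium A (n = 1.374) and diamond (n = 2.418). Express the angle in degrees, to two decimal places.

Here n₂/n₁ = 2.418/1.374 = 1.7598, and Brewster's law gives tan θ_B = n₂/n₁.
So θ_B = arctan 1.7598 = 60.39°.

θ_B ≈ 60.39°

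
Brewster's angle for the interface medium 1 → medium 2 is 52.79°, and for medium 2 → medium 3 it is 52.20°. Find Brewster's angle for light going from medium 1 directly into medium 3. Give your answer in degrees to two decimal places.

θ_B ≈ 59.50°

tan θ_B(1→2) = n₂/n₁ = tan 52.79° = 1.3170.
tan θ_B(2→3) = n₃/n₂ = tan 52.20° = 1.2892.
n₃/n₁ = 1.6978. Then tan θ_B(1→3) = n₃/n₁, so θ_B(1→3) = arctan(1.6978) = 59.50°.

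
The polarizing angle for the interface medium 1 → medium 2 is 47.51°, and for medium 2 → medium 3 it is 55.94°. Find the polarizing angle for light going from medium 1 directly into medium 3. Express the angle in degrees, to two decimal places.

θ_B ≈ 58.23°

n₂/n₁ = tan 47.51° = 1.0917 and n₃/n₂ = tan 55.94° = 1.4792.
n₃/n₁ = 1.6148. Then tan θ_B(1→3) = n₃/n₁, so θ_B(1→3) = arctan(1.6148) = 58.23°.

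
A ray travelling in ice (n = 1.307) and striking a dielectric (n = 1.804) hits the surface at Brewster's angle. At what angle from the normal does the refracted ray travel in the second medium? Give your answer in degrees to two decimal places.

θ_t ≈ 35.92°

θ_B = arctan(n₂/n₁) = arctan(1.804/1.307) = 54.08°.
At Brewster's angle the reflected and refracted rays are perpendicular, so θ_t = 90° − θ_B = 90° − 54.08° = 35.92°.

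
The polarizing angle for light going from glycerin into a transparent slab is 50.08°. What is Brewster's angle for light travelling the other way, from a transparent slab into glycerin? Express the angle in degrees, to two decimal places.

tan θ_B' = n₁/n₂ = 1/tan θ_B, so θ_B' = 90° − θ_B.
θ_B' = 90° − 50.08° = 39.92°.

θ_B' ≈ 39.92°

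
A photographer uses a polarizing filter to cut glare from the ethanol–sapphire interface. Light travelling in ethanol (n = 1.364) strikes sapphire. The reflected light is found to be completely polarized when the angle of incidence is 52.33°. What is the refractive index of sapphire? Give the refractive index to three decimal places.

At Brewster's angle, tan θ_B = n₂/n₁ with n₁ on the incident side (ethanol) and n₂ on the transmitted side (sapphire).
n₂ = n₁ tan θ_B = 1.364 × tan 52.33° = 1.767.

n ≈ 1.767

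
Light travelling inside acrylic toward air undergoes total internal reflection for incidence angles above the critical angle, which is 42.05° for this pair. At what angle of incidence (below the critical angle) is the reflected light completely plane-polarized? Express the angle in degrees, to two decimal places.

At the critical angle sin θ_c = n₂/n₁, giving n₂/n₁ = sin 42.05° = 0.6698.
Then tan θ_B = n₂/n₁ = 0.6698, so θ_B = arctan 0.6698 = 33.81°.

θ_B ≈ 33.81°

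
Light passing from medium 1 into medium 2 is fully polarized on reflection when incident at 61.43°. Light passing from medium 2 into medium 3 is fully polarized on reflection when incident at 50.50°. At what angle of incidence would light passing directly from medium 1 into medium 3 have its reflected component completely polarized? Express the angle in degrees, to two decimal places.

θ_B ≈ 65.83°

Each Brewster angle gives a ratio: n₂/n₁ = tan 61.43° = 1.8364, n₃/n₂ = tan 50.50° = 1.2131.
Multiplying, n₃/n₁ = 1.8364 × 1.2131 = 2.2278, and θ_B(1→3) = arctan 2.2278 = 65.83°.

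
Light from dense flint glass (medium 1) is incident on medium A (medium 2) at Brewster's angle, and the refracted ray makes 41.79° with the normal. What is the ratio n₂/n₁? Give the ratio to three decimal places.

At Brewster incidence θ_B = 90° − θ_t = 90° − 41.79° = 48.21°.
Then n₂/n₁ = tan θ_B = tan 48.21° = 1.119.

n₂/n₁ ≈ 1.119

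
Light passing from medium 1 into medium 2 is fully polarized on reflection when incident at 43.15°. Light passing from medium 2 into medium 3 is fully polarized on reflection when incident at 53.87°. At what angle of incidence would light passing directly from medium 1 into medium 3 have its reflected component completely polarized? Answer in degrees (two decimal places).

tan θ_B(1→2) = n₂/n₁ = tan 43.15° = 0.9374.
tan θ_B(2→3) = n₃/n₂ = tan 53.87° = 1.3698.
So n₃/n₁ = (n₂/n₁)(n₃/n₂) = 0.9374 × 1.3698 = 1.2841.
θ_B(1→3) = arctan(1.2841) = 52.09°.

θ_B ≈ 52.09°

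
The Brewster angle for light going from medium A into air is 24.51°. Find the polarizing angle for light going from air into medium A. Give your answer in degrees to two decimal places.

θ_B' ≈ 65.49°

The two Brewster angles are complementary: θ_B' = 90° − θ_B = 90° − 24.51° = 65.49°.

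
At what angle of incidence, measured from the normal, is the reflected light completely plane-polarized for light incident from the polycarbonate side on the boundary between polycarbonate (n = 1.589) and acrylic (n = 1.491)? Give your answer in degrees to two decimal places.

θ_B ≈ 43.18°

At Brewster's angle the reflected and refracted rays are perpendicular, which with Snell's law gives tan θ_B = n₂/n₁.
Brewster's condition: tan θ_B = n₂/n₁ = 1.491/1.589 = 0.9383.
θ_B = arctan(0.9383) = 43.18°.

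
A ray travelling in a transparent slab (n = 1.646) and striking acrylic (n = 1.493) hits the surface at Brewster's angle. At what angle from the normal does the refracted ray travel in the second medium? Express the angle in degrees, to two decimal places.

θ_B = arctan(n₂/n₁) = arctan(1.493/1.646) = 42.21°.
The refracted ray is perpendicular to the reflected ray, so θ_t = 90° − θ_B = 47.79°.

θ_t ≈ 47.79°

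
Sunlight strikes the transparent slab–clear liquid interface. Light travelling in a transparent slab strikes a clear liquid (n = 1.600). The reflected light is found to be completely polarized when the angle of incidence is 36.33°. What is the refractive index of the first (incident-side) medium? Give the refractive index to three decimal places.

At Brewster's angle, tan θ_B = n₂/n₁ with n₁ on the incident side (a transparent slab) and n₂ on the transmitted side (a clear liquid).
n₁ = n₂ / tan θ_B = 1.600 / tan 36.33° = 2.176.

n ≈ 2.176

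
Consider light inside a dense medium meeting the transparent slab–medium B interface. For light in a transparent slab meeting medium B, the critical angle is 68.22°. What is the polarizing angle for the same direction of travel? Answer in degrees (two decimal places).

At the critical angle sin θ_c = n₂/n₁, giving n₂/n₁ = sin 68.22° = 0.9286.
Then tan θ_B = n₂/n₁ = 0.9286, so θ_B = arctan 0.9286 = 42.88°.

θ_B ≈ 42.88°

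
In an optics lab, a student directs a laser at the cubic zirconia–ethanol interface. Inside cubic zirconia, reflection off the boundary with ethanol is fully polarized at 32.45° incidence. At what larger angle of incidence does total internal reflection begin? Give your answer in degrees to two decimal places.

θ_c ≈ 39.48°

tan θ_B = n₂/n₁ = tan 32.45° = 0.6358.
Total internal reflection: sin θ_c = n₂/n₁ = 0.6358.
θ_c = arcsin(0.6358) = 39.48°.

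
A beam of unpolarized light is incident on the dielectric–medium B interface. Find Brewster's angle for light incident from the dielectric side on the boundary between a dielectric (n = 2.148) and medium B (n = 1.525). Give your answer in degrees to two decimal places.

tan θ_B = n₂/n₁ = 1.525/2.148 = 0.7100. Taking the arctangent, θ_B = 35.37°.

θ_B ≈ 35.37°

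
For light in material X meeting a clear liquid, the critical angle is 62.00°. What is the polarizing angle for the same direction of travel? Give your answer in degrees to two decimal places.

At the critical angle sin θ_c = n₂/n₁, giving n₂/n₁ = sin 62.00° = 0.8829.
Then tan θ_B = n₂/n₁ = 0.8829, so θ_B = arctan 0.8829 = 41.44°.

θ_B ≈ 41.44°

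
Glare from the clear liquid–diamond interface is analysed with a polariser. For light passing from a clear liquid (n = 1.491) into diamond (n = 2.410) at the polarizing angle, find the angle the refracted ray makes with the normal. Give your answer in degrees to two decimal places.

θ_B = arctan(n₂/n₁) = arctan(2.410/1.491) = 58.26°.
At Brewster's angle the reflected and refracted rays are perpendicular, so θ_t = 90° − θ_B = 90° − 58.26° = 31.74°.

θ_t ≈ 31.74°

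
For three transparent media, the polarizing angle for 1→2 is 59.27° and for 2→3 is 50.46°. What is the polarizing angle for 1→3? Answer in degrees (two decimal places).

θ_B ≈ 63.86°

Each Brewster angle gives a ratio: n₂/n₁ = tan 59.27° = 1.6822, n₃/n₂ = tan 50.46° = 1.2114.
So n₃/n₁ = (n₂/n₁)(n₃/n₂) = 1.6822 × 1.2114 = 2.0378.
θ_B(1→3) = arctan(2.0378) = 63.86°.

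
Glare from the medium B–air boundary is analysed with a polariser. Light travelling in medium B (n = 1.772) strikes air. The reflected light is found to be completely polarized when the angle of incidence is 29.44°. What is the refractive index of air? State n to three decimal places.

n ≈ 1.000

Full polarization of the reflected beam means tan θ_B = n₂/n₁, where n₁ is the incident medium (medium B).
n₂ = n₁ tan θ_B = 1.772 × tan 29.44° = 1.000.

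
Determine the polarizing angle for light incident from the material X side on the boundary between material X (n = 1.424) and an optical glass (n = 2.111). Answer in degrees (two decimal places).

Here n₂/n₁ = 2.111/1.424 = 1.4824, and Brewster's law gives tan θ_B = n₂/n₁.
θ_B = arctan(1.4824) = 56.00°.

θ_B ≈ 56.00°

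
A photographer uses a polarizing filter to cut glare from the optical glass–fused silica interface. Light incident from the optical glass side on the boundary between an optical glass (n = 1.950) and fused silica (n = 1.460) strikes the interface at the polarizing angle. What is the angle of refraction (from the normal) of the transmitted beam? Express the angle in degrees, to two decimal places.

θ_t ≈ 53.18°

tan θ_B = n₂/n₁ = 1.460/1.950 = 0.7487, so θ_B = 36.82°.
Since θ_B + θ_t = 90° at Brewster incidence, θ_t = 90° − 36.82° = 53.18°.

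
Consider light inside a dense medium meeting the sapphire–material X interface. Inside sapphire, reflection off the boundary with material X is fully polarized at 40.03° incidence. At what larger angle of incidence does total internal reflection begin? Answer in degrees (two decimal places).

θ_c ≈ 57.14°

tan θ_B = n₂/n₁ = tan 40.03° = 0.8400.
Total internal reflection: sin θ_c = n₂/n₁ = 0.8400.
θ_c = arcsin(0.8400) = 57.14°.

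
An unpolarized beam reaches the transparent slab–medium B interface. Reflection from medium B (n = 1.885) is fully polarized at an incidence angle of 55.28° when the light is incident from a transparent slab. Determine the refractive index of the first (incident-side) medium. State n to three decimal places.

Full polarization of the reflected beam means tan θ_B = n₂/n₁, where n₁ is the incident medium (a transparent slab).
n₁ = n₂ / tan θ_B = 1.885 / tan 55.28° = 1.306.

n ≈ 1.306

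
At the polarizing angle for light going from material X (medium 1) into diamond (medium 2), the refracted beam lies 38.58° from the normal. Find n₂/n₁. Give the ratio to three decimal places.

n₂/n₁ ≈ 1.254

θ_B + θ_t = 90°, so θ_B = 90° − 38.58° = 51.42°.
tan θ_B = n₂/n₁, so n₂/n₁ = tan 51.42° = 1.254.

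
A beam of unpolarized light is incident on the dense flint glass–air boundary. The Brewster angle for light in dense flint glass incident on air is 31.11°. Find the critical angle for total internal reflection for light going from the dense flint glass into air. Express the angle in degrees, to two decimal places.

tan θ_B = n₂/n₁ = tan 31.11° = 0.6035.
Total internal reflection: sin θ_c = n₂/n₁ = 0.6035.
θ_c = arcsin(0.6035) = 37.12°.

θ_c ≈ 37.12°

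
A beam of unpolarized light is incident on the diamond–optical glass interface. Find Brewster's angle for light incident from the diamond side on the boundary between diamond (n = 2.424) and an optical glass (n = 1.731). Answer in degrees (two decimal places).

θ_B ≈ 35.53°

Here n₂/n₁ = 1.731/2.424 = 0.7141, and Brewster's law gives tan θ_B = n₂/n₁.
θ_B = arctan(0.7141) = 35.53°.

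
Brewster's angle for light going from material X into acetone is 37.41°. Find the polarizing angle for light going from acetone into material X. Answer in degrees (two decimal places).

The two Brewster angles are complementary: θ_B' = 90° − θ_B = 90° − 37.41° = 52.59°.

θ_B' ≈ 52.59°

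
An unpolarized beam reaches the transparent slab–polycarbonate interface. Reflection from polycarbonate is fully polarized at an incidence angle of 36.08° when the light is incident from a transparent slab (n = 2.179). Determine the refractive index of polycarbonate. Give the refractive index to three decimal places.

n ≈ 1.588

At the Brewster angle, tan θ_B = n₂/n₁ with n₁ on the incident side (a transparent slab) and n₂ on the transmitted side (polycarbonate).
n₂ = n₁ tan θ_B = 2.179 × tan 36.08° = 1.588.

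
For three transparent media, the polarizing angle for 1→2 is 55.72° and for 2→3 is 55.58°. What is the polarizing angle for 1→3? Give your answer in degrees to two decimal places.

θ_B ≈ 64.96°

Each Brewster angle gives a ratio: n₂/n₁ = tan 55.72° = 1.4670, n₃/n₂ = tan 55.58° = 1.4594.
n₃/n₁ = 2.1410. Then tan θ_B(1→3) = n₃/n₁, so θ_B(1→3) = arctan(2.1410) = 64.96°.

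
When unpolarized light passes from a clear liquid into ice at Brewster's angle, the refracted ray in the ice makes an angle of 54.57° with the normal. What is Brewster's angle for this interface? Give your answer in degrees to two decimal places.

Brewster's condition makes the reflected and refracted beams perpendicular: θ_B + θ_t = 90°.
θ_B = 90° − 54.57° = 35.43°.

θ_B ≈ 35.43°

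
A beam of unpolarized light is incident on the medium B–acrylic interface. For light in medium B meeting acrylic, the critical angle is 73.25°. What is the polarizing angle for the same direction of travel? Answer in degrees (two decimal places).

At the critical angle sin θ_c = n₂/n₁, giving n₂/n₁ = sin 73.25° = 0.9576.
Then tan θ_B = n₂/n₁ = 0.9576, so θ_B = arctan 0.9576 = 43.76°.

θ_B ≈ 43.76°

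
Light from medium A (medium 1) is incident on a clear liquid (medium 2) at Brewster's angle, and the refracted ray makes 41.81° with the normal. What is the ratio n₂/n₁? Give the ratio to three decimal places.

n₂/n₁ ≈ 1.118

θ_B + θ_t = 90°, so θ_B = 90° − 41.81° = 48.19°.
tan θ_B = n₂/n₁, so n₂/n₁ = tan 48.19° = 1.118.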